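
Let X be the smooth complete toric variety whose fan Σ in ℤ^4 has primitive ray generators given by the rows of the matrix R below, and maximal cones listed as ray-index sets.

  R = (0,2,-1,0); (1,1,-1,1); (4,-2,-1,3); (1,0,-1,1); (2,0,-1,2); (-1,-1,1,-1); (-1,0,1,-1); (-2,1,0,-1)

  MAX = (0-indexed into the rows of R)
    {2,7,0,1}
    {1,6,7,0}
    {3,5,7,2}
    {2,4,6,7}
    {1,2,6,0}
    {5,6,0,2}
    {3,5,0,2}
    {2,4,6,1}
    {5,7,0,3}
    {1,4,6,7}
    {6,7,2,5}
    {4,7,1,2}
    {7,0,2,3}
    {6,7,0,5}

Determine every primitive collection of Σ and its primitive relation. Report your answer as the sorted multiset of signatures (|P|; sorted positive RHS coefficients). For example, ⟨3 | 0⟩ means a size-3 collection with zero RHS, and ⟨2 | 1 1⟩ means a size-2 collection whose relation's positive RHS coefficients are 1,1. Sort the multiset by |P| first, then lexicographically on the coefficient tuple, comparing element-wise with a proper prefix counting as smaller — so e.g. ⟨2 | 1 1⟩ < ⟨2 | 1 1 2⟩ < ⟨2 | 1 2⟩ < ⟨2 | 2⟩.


9 collections generate NE(X_Σ); each relation:

  P={1,5}:  v_{1} + v_{5} = 0  so sig = ⟨2 | 0⟩
  P={3,6}:  v_{3} + v_{6} = 0  so sig = ⟨2 | 0⟩
  P={1,3}:  v_{1} + v_{3} = v_{0} + v_{2} + v_{7}  so sig = ⟨2 | 1 1 1⟩
  P={3,4}:  v_{3} + v_{4} = v_{1} + v_{2} + v_{7}  so sig = ⟨2 | 1 1 1⟩
  P={4,5}:  v_{4} + v_{5} = v_{2} + v_{6} + v_{7}  so sig = ⟨2 | 1 1 1⟩
  P={0,4}:  v_{0} + v_{4} = 2·v_{1}  so sig = ⟨2 | 2⟩
  P={0,2,5,7}:  v_{0} + v_{2} + v_{5} + v_{7} = v_{3}  so sig = ⟨4 | 1⟩
  P={0,2,6,7}:  v_{0} + v_{2} + v_{6} + v_{7} = v_{1}  so sig = ⟨4 | 1⟩
  P={1,2,6,7}:  v_{1} + v_{2} + v_{6} + v_{7} = v_{4}  so sig = ⟨4 | 1⟩

Sorted signature multiset PRS(X):
{ ⟨2 | 0⟩ ×2,  ⟨2 | 1 1 1⟩ ×3,  ⟨2 | 2⟩,  ⟨4 | 1⟩ ×3 }


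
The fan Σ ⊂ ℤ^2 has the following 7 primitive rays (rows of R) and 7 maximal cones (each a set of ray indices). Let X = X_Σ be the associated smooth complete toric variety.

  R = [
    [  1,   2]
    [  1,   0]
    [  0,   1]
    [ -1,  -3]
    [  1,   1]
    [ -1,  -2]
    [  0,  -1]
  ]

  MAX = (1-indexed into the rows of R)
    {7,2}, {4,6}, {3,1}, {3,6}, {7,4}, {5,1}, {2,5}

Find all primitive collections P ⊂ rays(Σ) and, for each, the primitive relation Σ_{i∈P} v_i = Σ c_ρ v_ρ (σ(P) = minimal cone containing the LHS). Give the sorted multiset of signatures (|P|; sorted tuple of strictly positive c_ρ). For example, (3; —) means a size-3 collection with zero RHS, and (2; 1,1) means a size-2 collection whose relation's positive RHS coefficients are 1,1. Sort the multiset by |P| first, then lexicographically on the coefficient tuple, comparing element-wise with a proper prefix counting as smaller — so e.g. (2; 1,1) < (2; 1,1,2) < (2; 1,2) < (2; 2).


Minimal non-faces — 14 found among 7 rays, 7 max cones:

  • {1,6}:  v_{1} + v_{6} = 0  →  sig = (2; —)
  • {3,7}:  v_{3} + v_{7} = 0  →  sig = (2; —)
  • {1,4}:  v_{1} + v_{4} = v_{7}  →  sig = (2; 1)
  • {1,7}:  v_{1} + v_{7} = v_{5}  →  sig = (2; 1)
  • {2,3}:  v_{2} + v_{3} = v_{5}  →  sig = (2; 1)
  • {3,4}:  v_{3} + v_{4} = v_{6}  →  sig = (2; 1)
  • {3,5}:  v_{3} + v_{5} = v_{1}  →  sig = (2; 1)
  • {5,6}:  v_{5} + v_{6} = v_{7}  →  sig = (2; 1)
  • {5,7}:  v_{5} + v_{7} = v_{2}  →  sig = (2; 1)
  • {6,7}:  v_{6} + v_{7} = v_{4}  →  sig = (2; 1)
  • {1,2}:  v_{1} + v_{2} = 2·v_{5}  →  sig = (2; 2)
  • {2,6}:  v_{2} + v_{6} = 2·v_{7}  →  sig = (2; 2)
  • {4,5}:  v_{4} + v_{5} = 2·v_{7}  →  sig = (2; 2)
  • {2,4}:  v_{2} + v_{4} = 3·v_{7}  →  sig = (2; 3)

so the primitive-relation signature multiset is
[(2; —), (2; —), (2; 1), (2; 1), (2; 1), (2; 1), (2; 1), (2; 1), (2; 1), (2; 1), (2; 2), (2; 2), (2; 2), (2; 3)]


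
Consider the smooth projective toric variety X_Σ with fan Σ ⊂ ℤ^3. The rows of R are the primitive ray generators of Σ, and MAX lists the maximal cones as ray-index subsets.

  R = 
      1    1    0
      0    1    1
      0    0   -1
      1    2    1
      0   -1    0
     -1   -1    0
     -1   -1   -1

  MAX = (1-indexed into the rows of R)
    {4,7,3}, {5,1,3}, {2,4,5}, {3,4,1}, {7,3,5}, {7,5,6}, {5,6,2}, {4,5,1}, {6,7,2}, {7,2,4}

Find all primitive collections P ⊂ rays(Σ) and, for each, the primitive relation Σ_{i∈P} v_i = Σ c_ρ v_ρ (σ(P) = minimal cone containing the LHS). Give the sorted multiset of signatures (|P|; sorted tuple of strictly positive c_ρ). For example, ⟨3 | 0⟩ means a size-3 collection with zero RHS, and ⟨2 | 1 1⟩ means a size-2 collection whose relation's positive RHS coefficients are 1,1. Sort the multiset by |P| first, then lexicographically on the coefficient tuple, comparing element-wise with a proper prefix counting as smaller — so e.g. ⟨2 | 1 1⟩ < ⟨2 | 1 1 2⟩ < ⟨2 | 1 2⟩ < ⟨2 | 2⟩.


Minimal non-faces — 9 found among 7 rays, 10 max cones:

  P={1,6}:  v_{1} + v_{6} = 0  →  sig = ⟨2 | 0⟩
  P={1,2}:  v_{1} + v_{2} = v_{4}  →  sig = ⟨2 | 1⟩
  P={1,7}:  v_{1} + v_{7} = v_{3}  →  sig = ⟨2 | 1⟩
  P={3,6}:  v_{3} + v_{6} = v_{7}  →  sig = ⟨2 | 1⟩
  P={4,6}:  v_{4} + v_{6} = v_{2}  →  sig = ⟨2 | 1⟩
  P={2,3}:  v_{2} + v_{3} = v_{4} + v_{7}  →  sig = ⟨2 | 1 1⟩
  P={4,5,7}:  v_{4} + v_{5} + v_{7} = 0  →  sig = ⟨3 | 0⟩
  P={2,5,7}:  v_{2} + v_{5} + v_{7} = v_{6}  →  sig = ⟨3 | 1⟩
  P={3,4,5}:  v_{3} + v_{4} + v_{5} = v_{1}  →  sig = ⟨3 | 1⟩

Signatures (|P|; sorted positive RHS coefficients), sorted:
[⟨2 | 0⟩, ⟨2 | 1⟩, ⟨2 | 1⟩, ⟨2 | 1⟩, ⟨2 | 1⟩, ⟨2 | 1 1⟩, ⟨3 | 0⟩, ⟨3 | 1⟩, ⟨3 | 1⟩]


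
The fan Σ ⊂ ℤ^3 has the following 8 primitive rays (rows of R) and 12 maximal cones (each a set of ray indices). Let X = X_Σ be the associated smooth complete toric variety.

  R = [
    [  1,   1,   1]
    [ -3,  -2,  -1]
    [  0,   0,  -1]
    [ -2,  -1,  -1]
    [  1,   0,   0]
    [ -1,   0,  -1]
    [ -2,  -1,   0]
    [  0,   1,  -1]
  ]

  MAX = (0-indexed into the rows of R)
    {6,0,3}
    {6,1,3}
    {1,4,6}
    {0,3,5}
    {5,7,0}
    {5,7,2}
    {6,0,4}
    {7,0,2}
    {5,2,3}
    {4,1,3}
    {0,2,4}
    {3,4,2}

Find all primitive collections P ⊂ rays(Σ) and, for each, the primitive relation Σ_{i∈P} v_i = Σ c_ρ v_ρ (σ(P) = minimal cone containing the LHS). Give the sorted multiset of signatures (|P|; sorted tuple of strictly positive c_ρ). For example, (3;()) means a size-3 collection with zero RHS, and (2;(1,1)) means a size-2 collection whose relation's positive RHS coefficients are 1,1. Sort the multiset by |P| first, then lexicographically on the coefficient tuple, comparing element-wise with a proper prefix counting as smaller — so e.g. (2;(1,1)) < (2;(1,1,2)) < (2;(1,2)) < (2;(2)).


14 collections generate NE(X_Σ); each relation:

  P = {0,1}:  v_{0} + v_{1} = v_{6}  →  sig = (2;(1))
  P = {2,6}:  v_{2} + v_{6} = v_{3}  →  sig = (2;(1))
  P = {4,5}:  v_{4} + v_{5} = v_{2}  →  sig = (2;(1))
  P = {1,7}:  v_{1} + v_{7} = v_{3} + v_{5}  →  sig = (2;(1,1))
  P = {6,7}:  v_{6} + v_{7} = v_{0} + v_{3} + v_{5}  →  sig = (2;(1,1,1))
  P = {1,2}:  v_{1} + v_{2} = 2·v_{3} + v_{4}  →  sig = (2;(1,2))
  P = {4,7}:  v_{4} + v_{7} = v_{0} + 2·v_{2}  →  sig = (2;(1,2))
  P = {5,6}:  v_{5} + v_{6} = v_{0} + 2·v_{3}  →  sig = (2;(1,2))
  P = {1,5}:  v_{1} + v_{5} = 2·v_{3}  →  sig = (2;(2))
  P = {3,7}:  v_{3} + v_{7} = 2·v_{5}  →  sig = (2;(2))
  P = {0,3,4}:  v_{0} + v_{3} + v_{4} = 0  →  sig = (3;())
  P = {0,2,3}:  v_{0} + v_{2} + v_{3} = v_{5}  →  sig = (3;(1))
  P = {0,2,5}:  v_{0} + v_{2} + v_{5} = v_{7}  →  sig = (3;(1))
  P = {3,4,6}:  v_{3} + v_{4} + v_{6} = v_{1}  →  sig = (3;(1))

Hence PRS(X_Σ) =
    |P|=2: 10 collections, coeffs (1), (1), (1), (1,1), (1,1,1), (1,2), (1,2), (1,2), (2), (2)
    |P|=3: 4 collections, coeffs (), (1), (1), (1)


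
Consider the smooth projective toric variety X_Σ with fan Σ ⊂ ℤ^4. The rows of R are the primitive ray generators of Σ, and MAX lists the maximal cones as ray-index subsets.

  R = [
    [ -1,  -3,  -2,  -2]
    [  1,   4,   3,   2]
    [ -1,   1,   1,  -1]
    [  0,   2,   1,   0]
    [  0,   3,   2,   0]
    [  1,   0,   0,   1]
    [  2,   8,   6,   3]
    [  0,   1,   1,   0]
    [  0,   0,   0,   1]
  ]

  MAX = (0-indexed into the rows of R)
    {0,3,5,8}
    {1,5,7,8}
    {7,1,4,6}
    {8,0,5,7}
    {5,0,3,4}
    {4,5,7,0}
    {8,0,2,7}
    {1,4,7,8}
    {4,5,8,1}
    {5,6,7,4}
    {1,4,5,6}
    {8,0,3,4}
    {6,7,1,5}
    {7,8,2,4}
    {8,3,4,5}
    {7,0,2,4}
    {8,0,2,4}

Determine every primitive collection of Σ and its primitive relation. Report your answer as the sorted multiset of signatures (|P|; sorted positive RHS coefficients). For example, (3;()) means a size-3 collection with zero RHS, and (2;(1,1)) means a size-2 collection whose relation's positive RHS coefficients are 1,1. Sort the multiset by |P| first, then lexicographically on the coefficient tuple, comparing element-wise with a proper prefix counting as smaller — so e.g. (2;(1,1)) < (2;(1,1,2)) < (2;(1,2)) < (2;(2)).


Minimal non-faces — 14 found among 9 rays, 17 max cones:

  P = {0,1}:  v_{0} + v_{1} = v_{7}  →  sig = (2;(1))
  P = {2,5}:  v_{2} + v_{5} = v_{7}  →  sig = (2;(1))
  P = {3,7}:  v_{3} + v_{7} = v_{4}  →  sig = (2;(1))
  P = {0,6}:  v_{0} + v_{6} = v_{4} + v_{5} + 2·v_{7}  →  sig = (2;(1,1,2))
  P = {1,2}:  v_{1} + v_{2} = v_{4} + 2·v_{7} + v_{8}  →  sig = (2;(1,1,2))
  P = {1,3}:  v_{1} + v_{3} = 2·v_{4} + v_{5} + v_{8}  →  sig = (2;(1,1,2))
  P = {2,3}:  v_{2} + v_{3} = v_{0} + 2·v_{4} + v_{8}  →  sig = (2;(1,1,2))
  P = {2,6}:  v_{2} + v_{6} = v_{1} + v_{4} + 2·v_{7}  →  sig = (2;(1,1,2))
  P = {3,6}:  v_{3} + v_{6} = v_{1} + 2·v_{4} + v_{5}  →  sig = (2;(1,1,2))
  P = {6,8}:  v_{6} + v_{8} = 2·v_{1}  →  sig = (2;(2))
  P = {0,4,5,8}:  v_{0} + v_{4} + v_{5} + v_{8} = 0  →  sig = (4;())
  P = {0,4,7,8}:  v_{0} + v_{4} + v_{7} + v_{8} = v_{2}  →  sig = (4;(1))
  P = {1,4,5,7}:  v_{1} + v_{4} + v_{5} + v_{7} = v_{6}  →  sig = (4;(1))
  P = {4,5,7,8}:  v_{4} + v_{5} + v_{7} + v_{8} = v_{1}  →  sig = (4;(1))

so the primitive-relation signature multiset is
    |P|=2: 10 collections, coeffs (1), (1), (1), (1,1,2), (1,1,2), (1,1,2), (1,1,2), (1,1,2), (1,1,2), (2)
    |P|=4: 4 collections, coeffs (), (1), (1), (1)


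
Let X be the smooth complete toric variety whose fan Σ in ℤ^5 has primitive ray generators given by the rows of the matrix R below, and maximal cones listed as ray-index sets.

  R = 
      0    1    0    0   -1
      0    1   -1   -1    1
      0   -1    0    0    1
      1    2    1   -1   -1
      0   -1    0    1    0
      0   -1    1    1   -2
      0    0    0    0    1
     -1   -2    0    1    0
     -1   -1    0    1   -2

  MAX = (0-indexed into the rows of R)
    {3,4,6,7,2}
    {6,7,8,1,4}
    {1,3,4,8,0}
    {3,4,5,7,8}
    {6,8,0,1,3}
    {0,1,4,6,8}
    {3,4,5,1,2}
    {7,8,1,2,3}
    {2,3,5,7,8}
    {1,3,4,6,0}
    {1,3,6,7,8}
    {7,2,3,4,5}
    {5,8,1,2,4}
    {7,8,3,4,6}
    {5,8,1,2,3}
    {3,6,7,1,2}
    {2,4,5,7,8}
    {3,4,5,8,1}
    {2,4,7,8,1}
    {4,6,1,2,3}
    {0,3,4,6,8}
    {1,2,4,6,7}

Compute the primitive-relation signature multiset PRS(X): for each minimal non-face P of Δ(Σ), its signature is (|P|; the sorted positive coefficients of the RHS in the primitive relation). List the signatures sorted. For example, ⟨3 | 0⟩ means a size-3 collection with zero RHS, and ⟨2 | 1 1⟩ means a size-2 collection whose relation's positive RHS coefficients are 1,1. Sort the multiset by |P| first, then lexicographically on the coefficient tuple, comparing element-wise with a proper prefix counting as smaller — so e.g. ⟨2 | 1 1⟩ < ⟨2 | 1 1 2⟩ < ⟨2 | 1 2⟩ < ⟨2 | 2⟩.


9 minimal non-faces of Δ(Σ) (on 9 rays):

  P={0,2}:  v_{0} + v_{2} = 0  so sig = ⟨2 | 0⟩
  P={0,7}:  v_{0} + v_{7} = v_{6} + v_{8}  so sig = ⟨2 | 1 1⟩
  P={0,5}:  v_{0} + v_{5} = v_{3} + v_{4} + v_{8}  so sig = ⟨2 | 1 1 1⟩
  P={5,6}:  v_{5} + v_{6} = v_{3} + v_{4} + v_{7}  so sig = ⟨2 | 1 1 1⟩
  P={2,6,8}:  v_{2} + v_{6} + v_{8} = v_{7}  so sig = ⟨3 | 1⟩
  P={1,5,7}:  v_{1} + v_{5} + v_{7} = v_{2} + v_{8}  so sig = ⟨3 | 1 1⟩
  P={1,3,4,7}:  v_{1} + v_{3} + v_{4} + v_{7} = 0  so sig = ⟨4 | 0⟩
  P={2,3,4,8}:  v_{2} + v_{3} + v_{4} + v_{8} = v_{5}  so sig = ⟨4 | 1⟩
  P={1,3,4,6,8}:  v_{1} + v_{3} + v_{4} + v_{6} + v_{8} = v_{0}  so sig = ⟨5 | 1⟩

Signatures (|P|; sorted positive RHS coefficients), sorted:
{ ⟨2 | 0⟩,  ⟨2 | 1 1⟩,  ⟨2 | 1 1 1⟩ ×2,  ⟨3 | 1⟩,  ⟨3 | 1 1⟩,  ⟨4 | 0⟩,  ⟨4 | 1⟩,  ⟨5 | 1⟩ }


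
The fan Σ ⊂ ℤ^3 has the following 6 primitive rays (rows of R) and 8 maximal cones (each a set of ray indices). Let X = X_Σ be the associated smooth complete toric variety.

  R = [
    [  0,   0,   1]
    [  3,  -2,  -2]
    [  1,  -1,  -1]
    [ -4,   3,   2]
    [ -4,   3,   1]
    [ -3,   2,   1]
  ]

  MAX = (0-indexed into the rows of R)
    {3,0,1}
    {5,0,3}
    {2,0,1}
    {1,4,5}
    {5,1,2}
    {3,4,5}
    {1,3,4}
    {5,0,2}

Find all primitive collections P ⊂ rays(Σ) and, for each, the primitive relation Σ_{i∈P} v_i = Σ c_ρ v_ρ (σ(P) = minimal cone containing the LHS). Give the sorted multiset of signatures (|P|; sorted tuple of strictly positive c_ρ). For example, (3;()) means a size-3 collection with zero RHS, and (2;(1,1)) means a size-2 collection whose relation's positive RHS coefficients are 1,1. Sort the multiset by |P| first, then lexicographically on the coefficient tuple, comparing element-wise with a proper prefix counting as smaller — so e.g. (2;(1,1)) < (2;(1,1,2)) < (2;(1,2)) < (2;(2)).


|primitive collections| = 5. Relations:

  {0,4}:  v_{0} + v_{4} = v_{3}  ⇒ sig = (2;(1))
  {2,3}:  v_{2} + v_{3} = v_{5}  ⇒ sig = (2;(1))
  {2,4}:  v_{2} + v_{4} = v_{1} + 2·v_{5}  ⇒ sig = (2;(1,2))
  {0,1,5}:  v_{0} + v_{1} + v_{5} = 0  ⇒ sig = (3;())
  {1,3,5}:  v_{1} + v_{3} + v_{5} = v_{4}  ⇒ sig = (3;(1))

Signatures (|P|; sorted positive RHS coefficients), sorted:
    |P|=2: 3 collections, coeffs (1), (1), (1,2)
    |P|=3: 2 collections, coeffs (), (1)


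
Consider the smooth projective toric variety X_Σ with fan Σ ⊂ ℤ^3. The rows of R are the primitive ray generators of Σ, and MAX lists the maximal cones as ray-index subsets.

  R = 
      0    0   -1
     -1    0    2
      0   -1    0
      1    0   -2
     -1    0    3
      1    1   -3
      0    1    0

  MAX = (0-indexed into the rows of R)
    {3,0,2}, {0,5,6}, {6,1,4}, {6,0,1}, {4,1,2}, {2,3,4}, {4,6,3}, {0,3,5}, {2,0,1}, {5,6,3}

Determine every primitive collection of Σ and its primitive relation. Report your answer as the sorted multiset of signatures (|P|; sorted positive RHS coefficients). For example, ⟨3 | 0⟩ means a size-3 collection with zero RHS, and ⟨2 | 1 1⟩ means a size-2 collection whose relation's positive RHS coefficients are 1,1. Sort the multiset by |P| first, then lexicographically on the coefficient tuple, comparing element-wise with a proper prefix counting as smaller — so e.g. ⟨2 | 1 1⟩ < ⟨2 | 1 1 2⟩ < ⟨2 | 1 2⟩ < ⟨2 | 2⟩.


Primitive collections (7):

  • {1,3}:  v_{1} + v_{3} = 0  so sig = ⟨2 | 0⟩
  • {2,6}:  v_{2} + v_{6} = 0  so sig = ⟨2 | 0⟩
  • {0,4}:  v_{0} + v_{4} = v_{1}  so sig = ⟨2 | 1⟩
  • {4,5}:  v_{4} + v_{5} = v_{6}  so sig = ⟨2 | 1⟩
  • {1,5}:  v_{1} + v_{5} = v_{0} + v_{6}  so sig = ⟨2 | 1 1⟩
  • {2,5}:  v_{2} + v_{5} = v_{0} + v_{3}  so sig = ⟨2 | 1 1⟩
  • {0,3,6}:  v_{0} + v_{3} + v_{6} = v_{5}  so sig = ⟨3 | 1⟩

Signatures (|P|; sorted positive RHS coefficients), sorted:
{ ⟨2 | 0⟩ ×2,  ⟨2 | 1⟩ ×2,  ⟨2 | 1 1⟩ ×2,  ⟨3 | 1⟩ }


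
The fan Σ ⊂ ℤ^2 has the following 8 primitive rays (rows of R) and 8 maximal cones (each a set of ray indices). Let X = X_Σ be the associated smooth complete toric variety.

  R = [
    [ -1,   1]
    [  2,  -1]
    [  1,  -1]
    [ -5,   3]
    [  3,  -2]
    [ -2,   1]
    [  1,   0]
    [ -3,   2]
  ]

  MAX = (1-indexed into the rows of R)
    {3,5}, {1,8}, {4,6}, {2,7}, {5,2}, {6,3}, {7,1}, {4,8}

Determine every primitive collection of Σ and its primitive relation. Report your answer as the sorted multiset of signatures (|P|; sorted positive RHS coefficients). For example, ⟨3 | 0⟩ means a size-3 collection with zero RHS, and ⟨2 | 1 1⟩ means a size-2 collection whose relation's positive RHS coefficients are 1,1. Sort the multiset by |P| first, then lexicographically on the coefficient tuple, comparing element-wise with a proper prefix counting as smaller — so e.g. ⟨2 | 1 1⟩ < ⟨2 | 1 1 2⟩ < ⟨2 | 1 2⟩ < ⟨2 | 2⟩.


20 minimal non-faces of Δ(Σ) (on 8 rays):

  P = {1,3}:  v_{1} + v_{3} = 0  so sig = ⟨2 | 0⟩
  P = {2,6}:  v_{2} + v_{6} = 0  so sig = ⟨2 | 0⟩
  P = {5,8}:  v_{5} + v_{8} = 0  so sig = ⟨2 | 0⟩
  P = {1,2}:  v_{1} + v_{2} = v_{7}  so sig = ⟨2 | 1⟩
  P = {1,5}:  v_{1} + v_{5} = v_{2}  so sig = ⟨2 | 1⟩
  P = {1,6}:  v_{1} + v_{6} = v_{8}  so sig = ⟨2 | 1⟩
  P = {2,3}:  v_{2} + v_{3} = v_{5}  so sig = ⟨2 | 1⟩
  P = {2,4}:  v_{2} + v_{4} = v_{8}  so sig = ⟨2 | 1⟩
  P = {2,8}:  v_{2} + v_{8} = v_{1}  so sig = ⟨2 | 1⟩
  P = {3,7}:  v_{3} + v_{7} = v_{2}  so sig = ⟨2 | 1⟩
  P = {3,8}:  v_{3} + v_{8} = v_{6}  so sig = ⟨2 | 1⟩
  P = {4,5}:  v_{4} + v_{5} = v_{6}  so sig = ⟨2 | 1⟩
  P = {5,6}:  v_{5} + v_{6} = v_{3}  so sig = ⟨2 | 1⟩
  P = {6,7}:  v_{6} + v_{7} = v_{1}  so sig = ⟨2 | 1⟩
  P = {6,8}:  v_{6} + v_{8} = v_{4}  so sig = ⟨2 | 1⟩
  P = {4,7}:  v_{4} + v_{7} = v_{1} + v_{8}  so sig = ⟨2 | 1 1⟩
  P = {1,4}:  v_{1} + v_{4} = 2·v_{8}  so sig = ⟨2 | 2⟩
  P = {3,4}:  v_{3} + v_{4} = 2·v_{6}  so sig = ⟨2 | 2⟩
  P = {5,7}:  v_{5} + v_{7} = 2·v_{2}  so sig = ⟨2 | 2⟩
  P = {7,8}:  v_{7} + v_{8} = 2·v_{1}  so sig = ⟨2 | 2⟩

Signatures (|P|; sorted positive RHS coefficients), sorted:
    ⟨2 | 0⟩
    ⟨2 | 0⟩
    ⟨2 | 0⟩
    ⟨2 | 1⟩
    ⟨2 | 1⟩
    ⟨2 | 1⟩
    ⟨2 | 1⟩
    ⟨2 | 1⟩
    ⟨2 | 1⟩
    ⟨2 | 1⟩
    ⟨2 | 1⟩
    ⟨2 | 1⟩
    ⟨2 | 1⟩
    ⟨2 | 1⟩
    ⟨2 | 1⟩
    ⟨2 | 1 1⟩
    ⟨2 | 2⟩
    ⟨2 | 2⟩
    ⟨2 | 2⟩
    ⟨2 | 2⟩


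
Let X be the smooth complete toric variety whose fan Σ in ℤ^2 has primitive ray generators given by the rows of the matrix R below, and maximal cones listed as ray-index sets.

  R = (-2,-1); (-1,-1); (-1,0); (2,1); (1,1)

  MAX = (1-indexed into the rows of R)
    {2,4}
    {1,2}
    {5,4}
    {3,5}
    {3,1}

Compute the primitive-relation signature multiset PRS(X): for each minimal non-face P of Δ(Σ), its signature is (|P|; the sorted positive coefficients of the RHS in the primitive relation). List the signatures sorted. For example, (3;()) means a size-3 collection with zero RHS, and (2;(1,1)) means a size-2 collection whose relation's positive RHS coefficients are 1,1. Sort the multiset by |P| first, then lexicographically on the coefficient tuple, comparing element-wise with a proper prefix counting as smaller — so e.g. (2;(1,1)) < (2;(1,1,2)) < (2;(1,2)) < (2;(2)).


5 collections generate NE(X_Σ); each relation:

  {1,4}:  v_{1} + v_{4} = 0  ⟹  sig = (2;())
  {2,5}:  v_{2} + v_{5} = 0  ⟹  sig = (2;())
  {1,5}:  v_{1} + v_{5} = v_{3}  ⟹  sig = (2;(1))
  {2,3}:  v_{2} + v_{3} = v_{1}  ⟹  sig = (2;(1))
  {3,4}:  v_{3} + v_{4} = v_{5}  ⟹  sig = (2;(1))

so the primitive-relation signature multiset is
{ (2;()) ×2,  (2;(1)) ×3 }


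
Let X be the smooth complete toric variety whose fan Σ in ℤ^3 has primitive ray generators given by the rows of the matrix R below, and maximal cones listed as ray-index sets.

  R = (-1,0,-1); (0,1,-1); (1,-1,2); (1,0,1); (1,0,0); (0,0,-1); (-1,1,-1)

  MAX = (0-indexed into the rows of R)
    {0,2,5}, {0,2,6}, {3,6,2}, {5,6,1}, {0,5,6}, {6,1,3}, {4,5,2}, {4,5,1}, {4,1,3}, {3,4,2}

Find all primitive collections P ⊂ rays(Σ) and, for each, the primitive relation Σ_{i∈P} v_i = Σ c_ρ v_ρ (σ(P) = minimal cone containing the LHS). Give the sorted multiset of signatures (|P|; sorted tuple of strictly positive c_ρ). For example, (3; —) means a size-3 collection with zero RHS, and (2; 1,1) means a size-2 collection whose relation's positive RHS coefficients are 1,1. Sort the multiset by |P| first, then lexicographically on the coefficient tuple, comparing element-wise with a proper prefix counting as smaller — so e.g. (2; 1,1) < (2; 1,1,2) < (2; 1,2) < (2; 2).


Δ(Σ) — 7 vertices, 7 min non-faces:

  P={0,3}:  v_{0} + v_{3} = 0  so sig = (2; —)
  P={0,4}:  v_{0} + v_{4} = v_{5}  so sig = (2; 1)
  P={1,2}:  v_{1} + v_{2} = v_{3}  so sig = (2; 1)
  P={3,5}:  v_{3} + v_{5} = v_{4}  so sig = (2; 1)
  P={4,6}:  v_{4} + v_{6} = v_{1}  so sig = (2; 1)
  P={0,1}:  v_{0} + v_{1} = v_{5} + v_{6}  so sig = (2; 1,1)
  P={2,5,6}:  v_{2} + v_{5} + v_{6} = 0  so sig = (3; —)

Sorted signature multiset PRS(X):
    (2; —)
    (2; 1)
    (2; 1)
    (2; 1)
    (2; 1)
    (2; 1,1)
    (3; —)


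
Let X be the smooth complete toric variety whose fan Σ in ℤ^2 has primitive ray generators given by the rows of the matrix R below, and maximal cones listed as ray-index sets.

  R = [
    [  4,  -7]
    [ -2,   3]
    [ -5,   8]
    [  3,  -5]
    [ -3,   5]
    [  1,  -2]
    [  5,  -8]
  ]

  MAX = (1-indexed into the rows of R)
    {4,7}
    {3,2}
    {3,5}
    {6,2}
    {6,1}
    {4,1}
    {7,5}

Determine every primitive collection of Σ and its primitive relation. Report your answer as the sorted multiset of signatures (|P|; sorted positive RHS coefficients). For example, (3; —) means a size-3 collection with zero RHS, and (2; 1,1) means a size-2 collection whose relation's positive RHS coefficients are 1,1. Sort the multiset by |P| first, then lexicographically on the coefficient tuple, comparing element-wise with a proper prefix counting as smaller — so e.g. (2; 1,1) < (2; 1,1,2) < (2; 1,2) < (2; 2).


14 minimal non-faces of Δ(Σ) (on 7 rays):

  • {3,7}:  v_{3} + v_{7} = 0  ⇒ sig = (2; —)
  • {4,5}:  v_{4} + v_{5} = 0  ⇒ sig = (2; —)
  • {1,5}:  v_{1} + v_{5} = v_{6}  ⇒ sig = (2; 1)
  • {2,4}:  v_{2} + v_{4} = v_{6}  ⇒ sig = (2; 1)
  • {2,5}:  v_{2} + v_{5} = v_{3}  ⇒ sig = (2; 1)
  • {2,7}:  v_{2} + v_{7} = v_{4}  ⇒ sig = (2; 1)
  • {3,4}:  v_{3} + v_{4} = v_{2}  ⇒ sig = (2; 1)
  • {4,6}:  v_{4} + v_{6} = v_{1}  ⇒ sig = (2; 1)
  • {5,6}:  v_{5} + v_{6} = v_{2}  ⇒ sig = (2; 1)
  • {1,3}:  v_{1} + v_{3} = v_{2} + v_{6}  ⇒ sig = (2; 1,1)
  • {1,2}:  v_{1} + v_{2} = 2·v_{6}  ⇒ sig = (2; 2)
  • {3,6}:  v_{3} + v_{6} = 2·v_{2}  ⇒ sig = (2; 2)
  • {6,7}:  v_{6} + v_{7} = 2·v_{4}  ⇒ sig = (2; 2)
  • {1,7}:  v_{1} + v_{7} = 3·v_{4}  ⇒ sig = (2; 3)

Signatures (|P|; sorted positive RHS coefficients), sorted:
    (2; —)
    (2; —)
    (2; 1)
    (2; 1)
    (2; 1)
    (2; 1)
    (2; 1)
    (2; 1)
    (2; 1)
    (2; 1,1)
    (2; 2)
    (2; 2)
    (2; 2)
    (2; 3)


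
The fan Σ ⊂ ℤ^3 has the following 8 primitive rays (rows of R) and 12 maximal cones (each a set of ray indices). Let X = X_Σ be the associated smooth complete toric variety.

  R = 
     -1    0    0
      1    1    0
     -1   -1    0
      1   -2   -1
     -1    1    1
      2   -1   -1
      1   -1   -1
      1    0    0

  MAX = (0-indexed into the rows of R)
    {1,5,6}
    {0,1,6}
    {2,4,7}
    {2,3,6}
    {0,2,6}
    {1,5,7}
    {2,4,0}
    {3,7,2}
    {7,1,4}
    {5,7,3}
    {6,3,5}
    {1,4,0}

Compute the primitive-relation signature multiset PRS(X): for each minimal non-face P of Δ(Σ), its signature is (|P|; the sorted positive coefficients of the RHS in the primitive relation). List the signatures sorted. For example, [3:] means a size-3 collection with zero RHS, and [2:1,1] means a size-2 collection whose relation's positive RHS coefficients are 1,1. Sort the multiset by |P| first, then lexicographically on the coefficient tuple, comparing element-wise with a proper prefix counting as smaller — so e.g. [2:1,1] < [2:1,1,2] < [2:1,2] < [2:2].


10 collections generate NE(X_Σ); each relation:

  P = {0,7}:  v_{0} + v_{7} = 0  →  sig = [2:]
  P = {1,2}:  v_{1} + v_{2} = 0  →  sig = [2:]
  P = {4,6}:  v_{4} + v_{6} = 0  →  sig = [2:]
  P = {0,5}:  v_{0} + v_{5} = v_{6}  →  sig = [2:1]
  P = {1,3}:  v_{1} + v_{3} = v_{5}  →  sig = [2:1]
  P = {2,5}:  v_{2} + v_{5} = v_{3}  →  sig = [2:1]
  P = {4,5}:  v_{4} + v_{5} = v_{7}  →  sig = [2:1]
  P = {6,7}:  v_{6} + v_{7} = v_{5}  →  sig = [2:1]
  P = {0,3}:  v_{0} + v_{3} = v_{2} + v_{6}  →  sig = [2:1,1]
  P = {3,4}:  v_{3} + v_{4} = v_{2} + v_{7}  →  sig = [2:1,1]

Signatures (|P|; sorted positive RHS coefficients), sorted:
[[2:], [2:], [2:], [2:1], [2:1], [2:1], [2:1], [2:1], [2:1,1], [2:1,1]]


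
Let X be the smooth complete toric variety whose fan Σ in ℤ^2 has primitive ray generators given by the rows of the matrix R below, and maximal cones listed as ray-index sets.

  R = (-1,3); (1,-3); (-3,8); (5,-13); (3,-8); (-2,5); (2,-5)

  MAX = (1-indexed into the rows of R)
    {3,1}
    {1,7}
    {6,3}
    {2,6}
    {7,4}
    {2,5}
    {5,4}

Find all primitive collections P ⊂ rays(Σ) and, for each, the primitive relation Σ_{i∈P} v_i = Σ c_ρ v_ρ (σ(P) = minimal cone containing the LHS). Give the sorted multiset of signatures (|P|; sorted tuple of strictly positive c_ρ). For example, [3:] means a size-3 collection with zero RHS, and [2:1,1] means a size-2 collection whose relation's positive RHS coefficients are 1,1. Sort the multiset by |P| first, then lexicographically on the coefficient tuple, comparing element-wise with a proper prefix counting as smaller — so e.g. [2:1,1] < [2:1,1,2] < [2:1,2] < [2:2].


Primitive collections (14):

  P = {1,2}:  v_{1} + v_{2} = 0 — sig = [2:]
  P = {3,5}:  v_{3} + v_{5} = 0 — sig = [2:]
  P = {6,7}:  v_{6} + v_{7} = 0 — sig = [2:]
  P = {1,5}:  v_{1} + v_{5} = v_{7} — sig = [2:1]
  P = {1,6}:  v_{1} + v_{6} = v_{3} — sig = [2:1]
  P = {2,3}:  v_{2} + v_{3} = v_{6} — sig = [2:1]
  P = {2,7}:  v_{2} + v_{7} = v_{5} — sig = [2:1]
  P = {3,4}:  v_{3} + v_{4} = v_{7} — sig = [2:1]
  P = {3,7}:  v_{3} + v_{7} = v_{1} — sig = [2:1]
  P = {4,6}:  v_{4} + v_{6} = v_{5} — sig = [2:1]
  P = {5,6}:  v_{5} + v_{6} = v_{2} — sig = [2:1]
  P = {5,7}:  v_{5} + v_{7} = v_{4} — sig = [2:1]
  P = {1,4}:  v_{1} + v_{4} = 2·v_{7} — sig = [2:2]
  P = {2,4}:  v_{2} + v_{4} = 2·v_{5} — sig = [2:2]

Signatures (|P|; sorted positive RHS coefficients), sorted:
[[2:], [2:], [2:], [2:1], [2:1], [2:1], [2:1], [2:1], [2:1], [2:1], [2:1], [2:1], [2:2], [2:2]]


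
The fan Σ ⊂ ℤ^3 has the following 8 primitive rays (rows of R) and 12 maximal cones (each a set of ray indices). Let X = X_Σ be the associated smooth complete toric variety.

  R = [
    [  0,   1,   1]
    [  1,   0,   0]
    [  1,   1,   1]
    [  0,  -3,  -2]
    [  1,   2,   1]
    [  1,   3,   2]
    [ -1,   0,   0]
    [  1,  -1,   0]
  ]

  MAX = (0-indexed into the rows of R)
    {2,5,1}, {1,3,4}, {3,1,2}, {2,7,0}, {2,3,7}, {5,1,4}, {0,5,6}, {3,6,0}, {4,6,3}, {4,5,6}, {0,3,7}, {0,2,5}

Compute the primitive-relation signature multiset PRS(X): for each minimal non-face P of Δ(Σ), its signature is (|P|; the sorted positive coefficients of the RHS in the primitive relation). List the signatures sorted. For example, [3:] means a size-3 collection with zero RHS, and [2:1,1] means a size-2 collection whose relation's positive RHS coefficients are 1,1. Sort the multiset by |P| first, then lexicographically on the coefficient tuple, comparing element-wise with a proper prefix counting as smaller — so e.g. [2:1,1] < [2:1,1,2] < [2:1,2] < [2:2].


11 minimal non-faces of Δ(Σ) (on 8 rays):

  • {1,6}:  v_{1} + v_{6} = 0 — sig = [2:]
  • {0,1}:  v_{0} + v_{1} = v_{2} — sig = [2:1]
  • {0,4}:  v_{0} + v_{4} = v_{5} — sig = [2:1]
  • {2,6}:  v_{2} + v_{6} = v_{0} — sig = [2:1]
  • {3,5}:  v_{3} + v_{5} = v_{1} — sig = [2:1]
  • {2,4}:  v_{2} + v_{4} = v_{1} + v_{5} — sig = [2:1,1]
  • {4,7}:  v_{4} + v_{7} = v_{1} + v_{2} — sig = [2:1,1]
  • {1,7}:  v_{1} + v_{7} = 2·v_{2} + v_{3} — sig = [2:1,2]
  • {6,7}:  v_{6} + v_{7} = 2·v_{0} + v_{3} — sig = [2:1,2]
  • {5,7}:  v_{5} + v_{7} = 2·v_{2} — sig = [2:2]
  • {0,2,3}:  v_{0} + v_{2} + v_{3} = v_{7} — sig = [3:1]

so the primitive-relation signature multiset is
    |P|=2: 10 collections, coeffs (), (1), (1), (1), (1), (1,1), (1,1), (1,2), (1,2), (2)
    |P|=3: 1 collection, coeffs (1)


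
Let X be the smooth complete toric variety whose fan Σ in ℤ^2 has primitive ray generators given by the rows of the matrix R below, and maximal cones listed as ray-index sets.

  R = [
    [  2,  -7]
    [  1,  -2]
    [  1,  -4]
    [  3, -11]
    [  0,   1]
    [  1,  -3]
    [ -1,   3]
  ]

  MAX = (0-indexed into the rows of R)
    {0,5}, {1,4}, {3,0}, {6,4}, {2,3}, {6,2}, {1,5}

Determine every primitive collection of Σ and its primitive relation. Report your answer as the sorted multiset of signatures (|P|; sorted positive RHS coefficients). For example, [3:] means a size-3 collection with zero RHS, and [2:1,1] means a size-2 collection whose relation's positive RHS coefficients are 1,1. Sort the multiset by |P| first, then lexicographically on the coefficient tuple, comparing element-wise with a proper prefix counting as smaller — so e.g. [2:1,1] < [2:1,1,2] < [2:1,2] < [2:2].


Σ has 14 primitive collections:

  P={5,6}:  v_{5} + v_{6} = 0 — sig = [2:]
  P={0,2}:  v_{0} + v_{2} = v_{3} — sig = [2:1]
  P={0,6}:  v_{0} + v_{6} = v_{2} — sig = [2:1]
  P={1,6}:  v_{1} + v_{6} = v_{4} — sig = [2:1]
  P={2,4}:  v_{2} + v_{4} = v_{5} — sig = [2:1]
  P={2,5}:  v_{2} + v_{5} = v_{0} — sig = [2:1]
  P={4,5}:  v_{4} + v_{5} = v_{1} — sig = [2:1]
  P={3,4}:  v_{3} + v_{4} = v_{0} + v_{5} — sig = [2:1,1]
  P={1,3}:  v_{1} + v_{3} = v_{0} + 2·v_{5} — sig = [2:1,2]
  P={0,4}:  v_{0} + v_{4} = 2·v_{5} — sig = [2:2]
  P={1,2}:  v_{1} + v_{2} = 2·v_{5} — sig = [2:2]
  P={3,5}:  v_{3} + v_{5} = 2·v_{0} — sig = [2:2]
  P={3,6}:  v_{3} + v_{6} = 2·v_{2} — sig = [2:2]
  P={0,1}:  v_{0} + v_{1} = 3·v_{5} — sig = [2:3]

Sorted signature multiset PRS(X):
    [2:]
    [2:1]
    [2:1]
    [2:1]
    [2:1]
    [2:1]
    [2:1]
    [2:1,1]
    [2:1,2]
    [2:2]
    [2:2]
    [2:2]
    [2:2]
    [2:3]


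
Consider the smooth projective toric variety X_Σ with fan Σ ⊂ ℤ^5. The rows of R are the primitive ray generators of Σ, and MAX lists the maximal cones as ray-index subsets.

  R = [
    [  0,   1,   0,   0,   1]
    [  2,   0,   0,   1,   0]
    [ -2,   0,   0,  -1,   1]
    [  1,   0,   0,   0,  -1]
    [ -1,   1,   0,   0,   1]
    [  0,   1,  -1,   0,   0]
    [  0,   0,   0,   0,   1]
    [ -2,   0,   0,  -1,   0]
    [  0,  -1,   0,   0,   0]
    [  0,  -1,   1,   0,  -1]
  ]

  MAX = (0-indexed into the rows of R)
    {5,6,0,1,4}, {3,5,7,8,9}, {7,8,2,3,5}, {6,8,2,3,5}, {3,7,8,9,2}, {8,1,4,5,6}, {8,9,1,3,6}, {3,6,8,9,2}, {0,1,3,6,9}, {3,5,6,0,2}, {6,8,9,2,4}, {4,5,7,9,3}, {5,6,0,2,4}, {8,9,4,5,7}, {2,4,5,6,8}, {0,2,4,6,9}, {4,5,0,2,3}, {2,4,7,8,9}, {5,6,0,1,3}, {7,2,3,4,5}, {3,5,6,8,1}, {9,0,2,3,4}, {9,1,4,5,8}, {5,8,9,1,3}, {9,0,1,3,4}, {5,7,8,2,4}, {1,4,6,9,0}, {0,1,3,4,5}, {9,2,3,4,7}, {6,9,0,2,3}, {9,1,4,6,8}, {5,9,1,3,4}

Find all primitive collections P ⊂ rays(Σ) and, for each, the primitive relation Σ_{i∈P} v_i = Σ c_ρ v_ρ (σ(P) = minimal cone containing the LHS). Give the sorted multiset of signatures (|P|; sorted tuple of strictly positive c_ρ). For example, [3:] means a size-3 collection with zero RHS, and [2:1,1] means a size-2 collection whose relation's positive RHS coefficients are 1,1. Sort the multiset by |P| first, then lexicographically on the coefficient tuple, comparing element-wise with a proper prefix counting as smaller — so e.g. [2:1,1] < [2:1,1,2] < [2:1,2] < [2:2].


Δ(Σ) — 10 vertices, 10 min non-faces:

  P = {1,7}:  v_{1} + v_{7} = 0 ; sig = [2:]
  P = {0,8}:  v_{0} + v_{8} = v_{6} ; sig = [2:1]
  P = {1,2}:  v_{1} + v_{2} = v_{6} ; sig = [2:1]
  P = {6,7}:  v_{6} + v_{7} = v_{2} ; sig = [2:1]
  P = {0,7}:  v_{0} + v_{7} = v_{2} + v_{3} + v_{4} ; sig = [2:1,1,1]
  P = {3,4,8}:  v_{3} + v_{4} + v_{8} = 0 ; sig = [3:]
  P = {5,6,9}:  v_{5} + v_{6} + v_{9} = 0 ; sig = [3:]
  P = {2,5,9}:  v_{2} + v_{5} + v_{9} = v_{7} ; sig = [3:1]
  P = {3,4,6}:  v_{3} + v_{4} + v_{6} = v_{0} ; sig = [3:1]
  P = {0,5,9}:  v_{0} + v_{5} + v_{9} = v_{3} + v_{4} ; sig = [3:1,1]

Signatures (|P|; sorted positive RHS coefficients), sorted:
    |P|=2: 5 collections, coeffs (), (1), (1), (1), (1,1,1)
    |P|=3: 5 collections, coeffs (), (), (1), (1), (1,1)


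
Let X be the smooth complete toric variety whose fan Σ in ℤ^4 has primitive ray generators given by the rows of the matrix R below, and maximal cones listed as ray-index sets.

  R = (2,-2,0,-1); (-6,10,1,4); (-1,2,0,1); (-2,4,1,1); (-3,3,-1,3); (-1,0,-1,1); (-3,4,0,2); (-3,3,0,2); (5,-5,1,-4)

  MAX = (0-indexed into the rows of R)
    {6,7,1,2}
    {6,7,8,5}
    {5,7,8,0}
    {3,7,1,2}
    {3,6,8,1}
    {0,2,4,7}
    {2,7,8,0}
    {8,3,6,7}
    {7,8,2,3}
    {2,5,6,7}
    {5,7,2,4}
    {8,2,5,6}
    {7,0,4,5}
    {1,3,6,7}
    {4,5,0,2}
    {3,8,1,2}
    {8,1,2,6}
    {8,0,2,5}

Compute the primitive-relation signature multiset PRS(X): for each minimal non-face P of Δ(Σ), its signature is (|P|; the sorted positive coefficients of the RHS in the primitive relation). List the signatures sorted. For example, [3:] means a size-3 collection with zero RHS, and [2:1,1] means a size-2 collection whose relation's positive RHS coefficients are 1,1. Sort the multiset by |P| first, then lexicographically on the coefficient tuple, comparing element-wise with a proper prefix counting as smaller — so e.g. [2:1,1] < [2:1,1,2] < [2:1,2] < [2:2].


14 minimal non-faces of Δ(Σ) (on 9 rays):

  {0,6}:  v_{0} + v_{6} = v_{2} — sig = [2:1]
  {3,5}:  v_{3} + v_{5} = v_{6} — sig = [2:1]
  {4,8}:  v_{4} + v_{8} = v_{0} — sig = [2:1]
  {0,3}:  v_{0} + v_{3} = 2·v_{2} + v_{7} + v_{8} — sig = [2:1,1,2]
  {4,6}:  v_{4} + v_{6} = 2·v_{2} + v_{5} + v_{7} — sig = [2:1,1,2]
  {1,4}:  v_{1} + v_{4} = 3·v_{2} + v_{6} + v_{7} — sig = [2:1,1,3]
  {0,1}:  v_{0} + v_{1} = 2·v_{2} + v_{3} — sig = [2:1,2]
  {1,5}:  v_{1} + v_{5} = v_{2} + 2·v_{6} — sig = [2:1,2]
  {3,4}:  v_{3} + v_{4} = 2·v_{2} + v_{7} — sig = [2:1,2]
  {2,3,6}:  v_{2} + v_{3} + v_{6} = v_{1} — sig = [3:1]
  {1,7,8}:  v_{1} + v_{7} + v_{8} = 2·v_{3} — sig = [3:2]
  {2,5,7,8}:  v_{2} + v_{5} + v_{7} + v_{8} = 0 — sig = [4:]
  {0,2,5,7}:  v_{0} + v_{2} + v_{5} + v_{7} = v_{4} — sig = [4:1]
  {2,6,7,8}:  v_{2} + v_{6} + v_{7} + v_{8} = v_{3} — sig = [4:1]

so the primitive-relation signature multiset is
    [2:1]
    [2:1]
    [2:1]
    [2:1,1,2]
    [2:1,1,2]
    [2:1,1,3]
    [2:1,2]
    [2:1,2]
    [2:1,2]
    [3:1]
    [3:2]
    [4:]
    [4:1]
    [4:1]


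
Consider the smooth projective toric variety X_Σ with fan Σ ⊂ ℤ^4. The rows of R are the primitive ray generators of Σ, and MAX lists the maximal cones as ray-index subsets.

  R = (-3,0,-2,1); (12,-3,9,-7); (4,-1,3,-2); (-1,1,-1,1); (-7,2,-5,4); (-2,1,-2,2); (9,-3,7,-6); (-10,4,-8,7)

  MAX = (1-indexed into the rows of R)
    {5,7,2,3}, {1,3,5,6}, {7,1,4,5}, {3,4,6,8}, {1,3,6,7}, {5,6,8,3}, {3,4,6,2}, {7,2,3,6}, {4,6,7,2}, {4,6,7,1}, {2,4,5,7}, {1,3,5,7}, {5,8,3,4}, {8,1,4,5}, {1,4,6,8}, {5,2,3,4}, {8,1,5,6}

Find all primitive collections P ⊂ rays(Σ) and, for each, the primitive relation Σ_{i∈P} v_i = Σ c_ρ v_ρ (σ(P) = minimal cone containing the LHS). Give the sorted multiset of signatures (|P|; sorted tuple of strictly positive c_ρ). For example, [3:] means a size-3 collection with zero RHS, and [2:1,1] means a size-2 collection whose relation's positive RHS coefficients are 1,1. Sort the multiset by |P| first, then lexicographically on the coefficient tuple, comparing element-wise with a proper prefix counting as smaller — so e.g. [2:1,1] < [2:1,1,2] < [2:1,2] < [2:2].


9 collections generate NE(X_Σ); each relation:

  P={1,2}:  v_{1} + v_{2} = v_{7}  so sig = [2:1]
  P={7,8}:  v_{7} + v_{8} = v_{4}  so sig = [2:1]
  P={2,8}:  v_{2} + v_{8} = v_{3} + 2·v_{4}  so sig = [2:1,2]
  P={1,3,4}:  v_{1} + v_{3} + v_{4} = 0  so sig = [3:]
  P={5,6,7}:  v_{5} + v_{6} + v_{7} = 0  so sig = [3:]
  P={3,4,7}:  v_{3} + v_{4} + v_{7} = v_{2}  so sig = [3:1]
  P={4,5,6}:  v_{4} + v_{5} + v_{6} = v_{8}  so sig = [3:1]
  P={1,3,8}:  v_{1} + v_{3} + v_{8} = v_{5} + v_{6}  so sig = [3:1,1]
  P={2,5,6}:  v_{2} + v_{5} + v_{6} = v_{3} + v_{4}  so sig = [3:1,1]

Hence PRS(X_Σ) =
    [2:1]
    [2:1]
    [2:1,2]
    [3:]
    [3:]
    [3:1]
    [3:1]
    [3:1,1]
    [3:1,1]


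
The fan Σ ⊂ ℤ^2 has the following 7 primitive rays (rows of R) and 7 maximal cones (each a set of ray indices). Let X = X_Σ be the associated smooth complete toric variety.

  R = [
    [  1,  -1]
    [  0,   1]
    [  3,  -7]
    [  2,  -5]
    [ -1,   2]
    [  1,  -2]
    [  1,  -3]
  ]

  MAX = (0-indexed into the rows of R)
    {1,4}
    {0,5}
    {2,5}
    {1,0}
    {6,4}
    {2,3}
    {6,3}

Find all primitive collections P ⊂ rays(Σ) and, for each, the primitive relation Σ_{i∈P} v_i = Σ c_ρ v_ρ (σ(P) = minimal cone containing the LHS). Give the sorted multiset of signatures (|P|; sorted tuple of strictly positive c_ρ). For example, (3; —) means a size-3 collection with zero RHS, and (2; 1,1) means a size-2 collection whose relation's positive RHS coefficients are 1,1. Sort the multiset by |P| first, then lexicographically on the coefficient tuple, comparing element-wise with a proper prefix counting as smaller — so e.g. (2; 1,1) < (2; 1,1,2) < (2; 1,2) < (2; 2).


Σ has 14 primitive collections:

  P={4,5}:  v_{4} + v_{5} = 0  ⟹  sig = (2; —)
  P={0,4}:  v_{0} + v_{4} = v_{1}  ⟹  sig = (2; 1)
  P={1,5}:  v_{1} + v_{5} = v_{0}  ⟹  sig = (2; 1)
  P={1,6}:  v_{1} + v_{6} = v_{5}  ⟹  sig = (2; 1)
  P={2,4}:  v_{2} + v_{4} = v_{3}  ⟹  sig = (2; 1)
  P={3,4}:  v_{3} + v_{4} = v_{6}  ⟹  sig = (2; 1)
  P={3,5}:  v_{3} + v_{5} = v_{2}  ⟹  sig = (2; 1)
  P={5,6}:  v_{5} + v_{6} = v_{3}  ⟹  sig = (2; 1)
  P={0,6}:  v_{0} + v_{6} = 2·v_{5}  ⟹  sig = (2; 2)
  P={1,3}:  v_{1} + v_{3} = 2·v_{5}  ⟹  sig = (2; 2)
  P={2,6}:  v_{2} + v_{6} = 2·v_{3}  ⟹  sig = (2; 2)
  P={0,3}:  v_{0} + v_{3} = 3·v_{5}  ⟹  sig = (2; 3)
  P={1,2}:  v_{1} + v_{2} = 3·v_{5}  ⟹  sig = (2; 3)
  P={0,2}:  v_{0} + v_{2} = 4·v_{5}  ⟹  sig = (2; 4)

Hence PRS(X_Σ) =
[(2; —), (2; 1), (2; 1), (2; 1), (2; 1), (2; 1), (2; 1), (2; 1), (2; 2), (2; 2), (2; 2), (2; 3), (2; 3), (2; 4)]


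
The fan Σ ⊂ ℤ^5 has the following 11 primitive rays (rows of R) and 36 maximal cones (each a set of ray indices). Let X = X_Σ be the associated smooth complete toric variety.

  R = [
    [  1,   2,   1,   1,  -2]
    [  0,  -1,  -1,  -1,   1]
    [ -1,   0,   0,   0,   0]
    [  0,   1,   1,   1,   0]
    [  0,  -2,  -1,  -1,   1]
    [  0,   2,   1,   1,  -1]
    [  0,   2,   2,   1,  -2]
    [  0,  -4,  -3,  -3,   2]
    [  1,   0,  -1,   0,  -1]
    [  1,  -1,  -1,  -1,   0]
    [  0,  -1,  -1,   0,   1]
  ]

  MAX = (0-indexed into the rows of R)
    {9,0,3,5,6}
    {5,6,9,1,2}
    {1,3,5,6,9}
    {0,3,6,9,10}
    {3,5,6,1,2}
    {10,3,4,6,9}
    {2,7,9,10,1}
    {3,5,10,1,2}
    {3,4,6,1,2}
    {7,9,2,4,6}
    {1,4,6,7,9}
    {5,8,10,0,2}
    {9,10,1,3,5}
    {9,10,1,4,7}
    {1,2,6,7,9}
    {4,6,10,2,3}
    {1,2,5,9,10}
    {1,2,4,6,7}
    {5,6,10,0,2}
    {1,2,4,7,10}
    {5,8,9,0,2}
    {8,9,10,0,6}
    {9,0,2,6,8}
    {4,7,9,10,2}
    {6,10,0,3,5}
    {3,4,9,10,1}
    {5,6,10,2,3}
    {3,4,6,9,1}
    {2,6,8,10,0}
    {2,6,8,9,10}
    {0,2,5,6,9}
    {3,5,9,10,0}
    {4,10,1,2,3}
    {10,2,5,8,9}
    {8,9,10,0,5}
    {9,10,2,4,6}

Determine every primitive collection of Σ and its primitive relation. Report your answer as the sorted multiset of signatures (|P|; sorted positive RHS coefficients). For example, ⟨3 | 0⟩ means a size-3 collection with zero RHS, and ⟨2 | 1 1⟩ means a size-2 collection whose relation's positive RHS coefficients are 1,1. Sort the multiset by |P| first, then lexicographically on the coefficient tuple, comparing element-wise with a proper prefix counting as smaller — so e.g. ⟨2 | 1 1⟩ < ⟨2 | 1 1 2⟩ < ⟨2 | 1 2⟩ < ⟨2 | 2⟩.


Primitive collections (18):

  • {4,5}:  v_{4} + v_{5} = 0  ⇒ sig = ⟨2 | 0⟩
  • {0,1}:  v_{0} + v_{1} = v_{5} + v_{9}  ⇒ sig = ⟨2 | 1 1⟩
  • {3,7}:  v_{3} + v_{7} = v_{1} + v_{4}  ⇒ sig = ⟨2 | 1 1⟩
  • {3,8}:  v_{3} + v_{8} = v_{0} + v_{10}  ⇒ sig = ⟨2 | 1 1⟩
  • {0,4}:  v_{0} + v_{4} = v_{6} + v_{9} + v_{10}  ⇒ sig = ⟨2 | 1 1 1⟩
  • {5,7}:  v_{5} + v_{7} = v_{1} + v_{2} + v_{9}  ⇒ sig = ⟨2 | 1 1 1⟩
  • {1,8}:  v_{1} + v_{8} = v_{2} + v_{5} + 2·v_{9} + v_{10}  ⇒ sig = ⟨2 | 1 1 1 2⟩
  • {4,8}:  v_{4} + v_{8} = v_{2} + v_{6} + 2·v_{9} + 2·v_{10}  ⇒ sig = ⟨2 | 1 1 2 2⟩
  • {0,7}:  v_{0} + v_{7} = v_{2} + 2·v_{9}  ⇒ sig = ⟨2 | 1 2⟩
  • {7,8}:  v_{7} + v_{8} = 2·v_{2} + 3·v_{9} + v_{10}  ⇒ sig = ⟨2 | 1 2 3⟩
  • {1,6,10}:  v_{1} + v_{6} + v_{10} = 0  ⇒ sig = ⟨3 | 0⟩
  • {2,3,9}:  v_{2} + v_{3} + v_{9} = 0  ⇒ sig = ⟨3 | 0⟩
  • {0,2,3}:  v_{0} + v_{2} + v_{3} = v_{5} + v_{6} + v_{10}  ⇒ sig = ⟨3 | 1 1 1⟩
  • {6,7,10}:  v_{6} + v_{7} + v_{10} = v_{2} + v_{4} + v_{9}  ⇒ sig = ⟨3 | 1 1 1⟩
  • {5,6,8}:  v_{5} + v_{6} + v_{8} = 2·v_{0} + v_{2}  ⇒ sig = ⟨3 | 1 2⟩
  • {0,2,9,10}:  v_{0} + v_{2} + v_{9} + v_{10} = v_{8}  ⇒ sig = ⟨4 | 1⟩
  • {1,2,4,9}:  v_{1} + v_{2} + v_{4} + v_{9} = v_{7}  ⇒ sig = ⟨4 | 1⟩
  • {5,6,9,10}:  v_{5} + v_{6} + v_{9} + v_{10} = v_{0}  ⇒ sig = ⟨4 | 1⟩

Signatures (|P|; sorted positive RHS coefficients), sorted:
    ⟨2 | 0⟩
    ⟨2 | 1 1⟩
    ⟨2 | 1 1⟩
    ⟨2 | 1 1⟩
    ⟨2 | 1 1 1⟩
    ⟨2 | 1 1 1⟩
    ⟨2 | 1 1 1 2⟩
    ⟨2 | 1 1 2 2⟩
    ⟨2 | 1 2⟩
    ⟨2 | 1 2 3⟩
    ⟨3 | 0⟩
    ⟨3 | 0⟩
    ⟨3 | 1 1 1⟩
    ⟨3 | 1 1 1⟩
    ⟨3 | 1 2⟩
    ⟨4 | 1⟩
    ⟨4 | 1⟩
    ⟨4 | 1⟩
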